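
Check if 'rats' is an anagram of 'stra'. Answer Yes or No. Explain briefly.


Sorted letters of 'rats': 'arst'
Sorted letters of 'stra': 'arst'
They match.

Yes


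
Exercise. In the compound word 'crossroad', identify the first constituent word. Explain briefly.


Split 'crossroad' into 'cross' + 'road'. The first part is 'cross'.

cross


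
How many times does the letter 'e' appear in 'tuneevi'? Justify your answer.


Letter 'e' in 'tuneevi': found at position(s) 4, 5 = 2 occurrence(s).

2


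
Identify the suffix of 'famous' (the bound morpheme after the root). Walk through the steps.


The word 'famous' = 'fame' (root) + '-ous' (suffix). The suffix is '-ous'.

ous


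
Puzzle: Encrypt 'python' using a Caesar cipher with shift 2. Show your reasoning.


Shift each letter by 2: p -> r, y -> a, t -> v, h -> j, o -> q, n -> p. Result: 'ravjqp'.

ravjqp


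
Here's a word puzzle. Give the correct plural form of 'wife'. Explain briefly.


Apply rule: Change -fe to -ves. 'wife' becomes 'wives'.

wives


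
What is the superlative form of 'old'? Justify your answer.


Apply superlative formation (add -est): 'old' -> 'oldest'.

oldest


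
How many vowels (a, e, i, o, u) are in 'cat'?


Vowels in 'cat': a = 1 vowels.

1


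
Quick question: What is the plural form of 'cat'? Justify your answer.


Apply rule: Add -s. 'cat' becomes 'cats'.

cats


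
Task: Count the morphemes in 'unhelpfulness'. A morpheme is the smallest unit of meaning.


Decomposition: un- (prefix) + help (root) + -ful (suffix) + -ness (suffix) = 4 morpheme(s)

4 morphemes


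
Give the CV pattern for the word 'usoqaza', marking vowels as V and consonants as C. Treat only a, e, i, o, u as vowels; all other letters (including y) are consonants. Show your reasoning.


Letter mapping: u = V, s = C, o = V, q = C, a = V, z = C, a = V.

VCVCVCV


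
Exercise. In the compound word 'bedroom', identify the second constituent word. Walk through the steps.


Split 'bedroom' into 'bed' + 'room'. The second part is 'room'.

room


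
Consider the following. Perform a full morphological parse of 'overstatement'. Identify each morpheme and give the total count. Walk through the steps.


Step 1: Identify prefix: 'over' (meaning: excessively)
Step 2: Identify root: 'state'
Step 3: Identify suffix(es): 'ment'
Decomposition: over- (prefix: excessively) + state (root) + -ment (suffix: action/result)
Total morphemes: 3

3 morphemes (over- (prefix: excessively) + state (root) + -ment (suffix: action/result))


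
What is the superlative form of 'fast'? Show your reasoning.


Apply superlative formation (add -est): 'fast' -> 'fastest'.

fastest


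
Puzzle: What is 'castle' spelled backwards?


Reverse 'castle' character by character: 'eltsac'.

eltsac


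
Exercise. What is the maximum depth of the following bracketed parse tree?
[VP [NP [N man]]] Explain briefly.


Count bracket nesting levels:
'[' at pos 0: depth = 1
'[' at pos 4: depth = 2
'[' at pos 8: depth = 3
Maximum depth reached: 3

3


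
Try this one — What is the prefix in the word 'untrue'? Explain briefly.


The word 'untrue' = 'un' (prefix) + 'true' (root). The prefix is 'un'.

un


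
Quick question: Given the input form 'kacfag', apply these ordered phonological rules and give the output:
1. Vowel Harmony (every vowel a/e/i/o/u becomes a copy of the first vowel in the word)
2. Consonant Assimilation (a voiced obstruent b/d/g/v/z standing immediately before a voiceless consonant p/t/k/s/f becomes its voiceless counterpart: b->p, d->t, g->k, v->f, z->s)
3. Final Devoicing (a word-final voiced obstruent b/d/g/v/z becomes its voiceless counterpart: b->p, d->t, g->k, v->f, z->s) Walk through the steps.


Starting form: 'kacfag'
Rule 1: Vowel Harmony: all vowels already match. No change.
Rule 2: Consonant Assimilation: no voiced obstruent (b/d/g/v/z) stands immediately before a voiceless consonant (p/t/k/s/f). No change.
Rule 3: Final Devoicing: word-final voiced obstruent 'g' becomes voiceless 'k'. 'kacfag' -> 'kacfak'
Final form: 'kacfak'

kacfak


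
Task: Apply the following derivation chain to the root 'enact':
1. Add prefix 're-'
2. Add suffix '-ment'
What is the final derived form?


Step 1: Add prefix 're-' to 'enact' = 'reenact'
Step 2: Add suffix '-ment' to 'reenact' = 'reenactment'

reenactment


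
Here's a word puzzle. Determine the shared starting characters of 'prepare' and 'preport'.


Compare from the start: 4 characters match: 'prep'. Mismatch at position 5: 'a' vs 'o'.

prep


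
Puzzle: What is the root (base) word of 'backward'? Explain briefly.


Remove suffix '-ward' from 'backward' to get root 'back'.

back


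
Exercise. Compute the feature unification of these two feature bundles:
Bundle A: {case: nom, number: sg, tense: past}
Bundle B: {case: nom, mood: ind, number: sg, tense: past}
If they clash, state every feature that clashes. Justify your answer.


Compare features:
case: A=nom vs B=nom -> unified: nom
mood: A=_ vs B=ind -> unified: ind
number: A=sg vs B=sg -> unified: sg
tense: A=past vs B=past -> unified: past
No clashes found.

Unified: {case: nom, mood: ind, number: sg, tense: past}


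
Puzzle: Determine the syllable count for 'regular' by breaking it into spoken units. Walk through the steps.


Break 'regular' into syllables: reg-u-lar -> reg | u | lar = 3 syllables

3 syllables


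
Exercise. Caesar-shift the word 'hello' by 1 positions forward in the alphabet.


Shift each letter by 1: h -> i, e -> f, l -> m, l -> m, o -> p. Result: 'ifmmp'.

ifmmp


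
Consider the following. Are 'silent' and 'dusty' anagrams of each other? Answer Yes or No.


Sorted letters of 'silent': 'eilnst'
Sorted letters of 'dusty': 'dstuy'
They do not match.

No


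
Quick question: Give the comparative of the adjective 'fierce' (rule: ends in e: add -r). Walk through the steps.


Apply comparative formation (ends in e: add -r): 'fierce' -> 'fiercer'.

fiercer


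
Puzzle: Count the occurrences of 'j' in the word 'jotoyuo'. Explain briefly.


Letter 'j' in 'jotoyuo': found at position(s) 1 = 1 occurrence(s).

1


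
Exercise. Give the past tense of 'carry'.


Apply rule: Change -y to -ied. 'carry' becomes 'carried'.

carried


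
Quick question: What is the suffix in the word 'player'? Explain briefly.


The word 'player' = 'play' (root) + '-er' (suffix). The suffix is '-er'.

er


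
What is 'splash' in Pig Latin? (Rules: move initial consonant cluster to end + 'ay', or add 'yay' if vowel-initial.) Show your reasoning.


'splash': move consonant cluster 'spl' to end and add 'ay': 'ashsplay'.

ashsplay


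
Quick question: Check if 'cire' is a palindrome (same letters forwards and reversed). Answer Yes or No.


Forward: 'cire'
Reversed: 'eric'
They differ.

No


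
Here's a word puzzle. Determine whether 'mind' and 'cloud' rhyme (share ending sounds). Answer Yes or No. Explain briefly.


Rime (stressed vowel + following sounds) of 'mind': -ind = /aɪnd/
Rime of 'cloud': -oud = /aʊd/
/aɪnd/ and /aʊd/ are different ending sounds, so the words do not rhyme.

No


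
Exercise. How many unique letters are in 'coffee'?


Unique letters in 'coffee': {c, e, f, o} = 4 distinct letters.

4


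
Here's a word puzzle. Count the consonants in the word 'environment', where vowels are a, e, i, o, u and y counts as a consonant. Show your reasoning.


Consonants in 'environment': n, v, r, n, m, n, t = 7 consonants.

7


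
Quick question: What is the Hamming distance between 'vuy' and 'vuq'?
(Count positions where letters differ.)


Alignment:
Position 1: 'v' vs 'v' = match
Position 2: 'u' vs 'u' = match
Position 3: 'y' vs 'q' = DIFFER
Total differences: 1

1


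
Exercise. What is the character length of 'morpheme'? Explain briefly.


Spell out 'morpheme' and number each letter: m(1), o(2), r(3), p(4), h(5), e(6), m(7), e(8). Total: 8 letters.

8


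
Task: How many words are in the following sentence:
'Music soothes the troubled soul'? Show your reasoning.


Split into words: Music | soothes | the | troubled | soul = 5 words.

5


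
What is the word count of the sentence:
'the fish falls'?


Split into words: the | fish | falls = 3 words.

3


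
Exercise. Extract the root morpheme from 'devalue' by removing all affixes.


Remove prefix 'de' from 'devalue' to get root 'value'.

value


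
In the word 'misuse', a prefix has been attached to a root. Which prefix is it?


The word 'misuse' = 'mis' (prefix) + 'use' (root). The prefix is 'mis'.

mis


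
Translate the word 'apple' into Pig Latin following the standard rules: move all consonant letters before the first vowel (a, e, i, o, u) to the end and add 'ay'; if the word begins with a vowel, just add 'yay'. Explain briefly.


'apple' starts with a vowel, so add 'yay': 'appleyay'.

appleyay


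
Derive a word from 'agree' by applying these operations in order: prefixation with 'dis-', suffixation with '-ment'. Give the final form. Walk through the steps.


Step 1: Add prefix 'dis-' to 'agree' = 'disagree'
Step 2: Add suffix '-ment' to 'disagree' = 'disagreement'

disagreement


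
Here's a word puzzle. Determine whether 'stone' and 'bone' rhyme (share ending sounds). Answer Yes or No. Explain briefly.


Rime (stressed vowel + following sounds) of 'stone': -one = /oʊn/
Rime of 'bone': -one = /oʊn/
/oʊn/ and /oʊn/ are the same ending sound, so the words rhyme.

Yes


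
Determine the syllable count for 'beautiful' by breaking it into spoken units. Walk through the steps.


Break 'beautiful' into syllables: beau-ti-ful -> beau | ti | ful = 3 syllables

3 syllables


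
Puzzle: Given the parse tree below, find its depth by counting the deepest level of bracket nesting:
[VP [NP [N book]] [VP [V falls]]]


Count bracket nesting levels:
'[' at pos 0: depth = 1
'[' at pos 4: depth = 2
'[' at pos 8: depth = 3
'[' at pos 18: depth = 2
'[' at pos 22: depth = 3
Maximum depth reached: 3

3


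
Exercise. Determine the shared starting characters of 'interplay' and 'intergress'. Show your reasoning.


Compare from the start: 5 characters match: 'inter'. Mismatch at position 6: 'p' vs 'g'.

inter


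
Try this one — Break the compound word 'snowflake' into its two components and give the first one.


Split 'snowflake' into 'snow' + 'flake'. The first part is 'snow'.

snow


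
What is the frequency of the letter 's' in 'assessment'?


Letter 's' in 'assessment': found at position(s) 2, 3, 5, 6 = 4 occurrence(s).

4


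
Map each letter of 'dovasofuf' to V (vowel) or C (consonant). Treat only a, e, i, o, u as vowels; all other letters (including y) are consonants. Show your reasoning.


Letter mapping: d = C, o = V, v = C, a = V, s = C, o = V, f = C, u = V, f = C.

CVCVCVCVC


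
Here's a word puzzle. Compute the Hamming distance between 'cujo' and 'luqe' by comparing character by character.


Alignment:
Position 1: 'c' vs 'l' = DIFFER
Position 2: 'u' vs 'u' = match
Position 3: 'j' vs 'q' = DIFFER
Position 4: 'o' vs 'e' = DIFFER
Total differences: 3

3


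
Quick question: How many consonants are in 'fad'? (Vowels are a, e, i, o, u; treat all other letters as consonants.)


Consonants in 'fad': f, d = 2 consonants.

2


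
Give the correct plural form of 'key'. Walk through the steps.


Apply rule: Add -s. 'key' becomes 'keys'.

keys


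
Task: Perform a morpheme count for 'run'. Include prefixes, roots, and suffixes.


Decomposition: run (free morpheme) = 1 morpheme(s)

1 morphemes


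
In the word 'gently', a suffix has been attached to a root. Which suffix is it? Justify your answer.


The word 'gently' = 'gentle' (root) + '-ly' (suffix). The suffix is '-ly'.

ly


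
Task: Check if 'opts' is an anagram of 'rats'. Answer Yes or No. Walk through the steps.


Sorted letters of 'opts': 'opst'
Sorted letters of 'rats': 'arst'
They do not match.

No


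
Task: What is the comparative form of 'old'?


Apply comparative formation (add -er): 'old' -> 'older'.

older


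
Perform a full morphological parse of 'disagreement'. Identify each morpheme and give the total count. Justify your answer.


Step 1: Identify prefix: 'dis' (meaning: not/apart)
Step 2: Identify root: 'agree'
Step 3: Identify suffix(es): 'ment'
Decomposition: dis- (prefix: not/apart) + agree (root) + -ment (suffix: action/result)
Total morphemes: 3

3 morphemes (dis- (prefix: not/apart) + agree (root) + -ment (suffix: action/result))


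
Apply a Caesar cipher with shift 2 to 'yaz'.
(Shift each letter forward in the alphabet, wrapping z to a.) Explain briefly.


Shift each letter by 2: y -> a, a -> c, z -> b. Result: 'acb'.

acb


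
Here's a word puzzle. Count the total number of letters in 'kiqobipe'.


Spell out 'kiqobipe' and number each letter: k(1), i(2), q(3), o(4), b(5), i(6), p(7), e(8). Total: 8 letters.

8


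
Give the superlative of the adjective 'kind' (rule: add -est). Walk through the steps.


Apply superlative formation (add -est): 'kind' -> 'kindest'.

kindest


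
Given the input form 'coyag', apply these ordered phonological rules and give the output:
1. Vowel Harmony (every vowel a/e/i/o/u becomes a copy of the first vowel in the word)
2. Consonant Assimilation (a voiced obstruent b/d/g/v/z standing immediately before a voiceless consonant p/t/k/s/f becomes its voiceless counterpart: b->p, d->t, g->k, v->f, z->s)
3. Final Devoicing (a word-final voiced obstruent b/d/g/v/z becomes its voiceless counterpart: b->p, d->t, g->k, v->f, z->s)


Starting form: 'coyag'
Rule 1: Vowel Harmony: all vowels become 'o' (matching first vowel). 'coyag' -> 'coyog'
Rule 2: Consonant Assimilation: no voiced obstruent (b/d/g/v/z) stands immediately before a voiceless consonant (p/t/k/s/f). No change.
Rule 3: Final Devoicing: word-final voiced obstruent 'g' becomes voiceless 'k'. 'coyog' -> 'coyok'
Final form: 'coyok'

coyok


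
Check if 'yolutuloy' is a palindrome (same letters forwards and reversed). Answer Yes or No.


Forward: 'yolutuloy'
Reversed: 'yolutuloy'
They are identical.

Yes


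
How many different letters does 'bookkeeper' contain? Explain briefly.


Unique letters in 'bookkeeper': {b, e, k, o, p, r} = 6 distinct letters.

6


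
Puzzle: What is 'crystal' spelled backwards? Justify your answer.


Reverse 'crystal' character by character: 'latsyrc'.

latsyrc


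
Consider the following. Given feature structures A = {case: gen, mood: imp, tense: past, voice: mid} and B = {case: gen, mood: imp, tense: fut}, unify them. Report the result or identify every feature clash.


Compare features:
case: A=gen vs B=gen -> unified: gen
mood: A=imp vs B=imp -> unified: imp
tense: A=past vs B=fut -> CLASH
voice: A=mid vs B=_ -> unified: mid
Clash detected on feature 'tense' (past vs fut); unification fails.

CLASH on 'tense' (past vs fut)


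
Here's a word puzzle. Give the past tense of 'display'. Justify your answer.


Apply rule: Add -ed. 'display' becomes 'displayed'.

displayed


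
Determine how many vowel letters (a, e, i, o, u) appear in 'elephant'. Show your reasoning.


Vowels in 'elephant': e, e, a = 3 vowels.

3


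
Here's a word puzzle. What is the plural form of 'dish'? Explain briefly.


Apply rule: Add -es (sibilant/fricative ending). 'dish' becomes 'dishes'.

dishes


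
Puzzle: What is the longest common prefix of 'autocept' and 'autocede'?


Compare from the start: 6 characters match: 'autoce'. Mismatch at position 7: 'p' vs 'd'.

autoce


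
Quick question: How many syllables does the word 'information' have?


Break 'information' into syllables: in-for-ma-tion -> in | for | ma | tion = 4 syllables

4 syllables


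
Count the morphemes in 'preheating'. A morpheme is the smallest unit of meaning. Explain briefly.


Decomposition: pre- (prefix) + heat (root) + -ing (suffix) = 3 morpheme(s)

3 morphemes


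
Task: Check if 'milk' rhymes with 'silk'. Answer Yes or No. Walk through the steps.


Rime (stressed vowel + following sounds) of 'milk': -ilk = /ɪlk/
Rime of 'silk': -ilk = /ɪlk/
/ɪlk/ and /ɪlk/ are the same ending sound, so the words rhyme.

Yes


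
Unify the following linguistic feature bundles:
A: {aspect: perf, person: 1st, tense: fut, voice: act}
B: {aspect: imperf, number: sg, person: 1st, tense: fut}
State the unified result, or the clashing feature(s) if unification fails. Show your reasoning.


Compare features:
aspect: A=perf vs B=imperf -> CLASH
number: A=_ vs B=sg -> unified: sg
person: A=1st vs B=1st -> unified: 1st
tense: A=fut vs B=fut -> unified: fut
voice: A=act vs B=_ -> unified: act
Clash detected on feature 'aspect' (perf vs imperf); unification fails.

CLASH on 'aspect' (perf vs imperf)


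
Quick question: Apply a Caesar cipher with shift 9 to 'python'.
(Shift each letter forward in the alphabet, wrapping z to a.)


Shift each letter by 9: p -> y, y -> h, t -> c, h -> q, o -> x, n -> w. Result: 'yhcqxw'.

yhcqxw


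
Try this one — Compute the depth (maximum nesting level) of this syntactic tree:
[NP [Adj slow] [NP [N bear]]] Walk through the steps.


Count bracket nesting levels:
'[' at pos 0: depth = 1
'[' at pos 4: depth = 2
'[' at pos 15: depth = 2
'[' at pos 19: depth = 3
Maximum depth reached: 3

3


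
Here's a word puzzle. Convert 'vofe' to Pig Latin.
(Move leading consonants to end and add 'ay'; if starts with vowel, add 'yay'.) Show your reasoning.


'vofe': move consonant cluster 'v' to end and add 'ay': 'ofevay'.

ofevay


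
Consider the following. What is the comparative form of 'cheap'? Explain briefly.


Apply comparative formation (add -er): 'cheap' -> 'cheaper'.

cheaper


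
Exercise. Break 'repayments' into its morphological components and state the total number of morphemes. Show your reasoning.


Step 1: Identify prefix: 're' (meaning: again)
Step 2: Identify root: 'pay'
Step 3: Identify suffix(es): 'ment, s'
Decomposition: re- (prefix: again) + pay (root) + -ment (suffix: action/result) + -s (plural)
Total morphemes: 4

4 morphemes (re- (prefix: again) + pay (root) + -ment (suffix: action/result) + -s (plural))


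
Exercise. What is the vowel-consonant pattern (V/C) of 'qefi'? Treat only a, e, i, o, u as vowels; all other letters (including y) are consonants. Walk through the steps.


Letter mapping: q = C, e = V, f = C, i = V.

CVCV


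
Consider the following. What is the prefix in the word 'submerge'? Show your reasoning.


The word 'submerge' = 'sub' (prefix) + 'merge' (root). The prefix is 'sub'.

sub


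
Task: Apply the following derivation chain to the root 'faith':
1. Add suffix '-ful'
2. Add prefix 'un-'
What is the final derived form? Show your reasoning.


Step 1: Add suffix '-ful' to 'faith' = 'faithful'
Step 2: Add prefix 'un-' to 'faithful' = 'unfaithful'

unfaithful


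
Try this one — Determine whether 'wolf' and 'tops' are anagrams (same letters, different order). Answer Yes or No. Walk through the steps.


Sorted letters of 'wolf': 'flow'
Sorted letters of 'tops': 'opst'
They do not match.

No


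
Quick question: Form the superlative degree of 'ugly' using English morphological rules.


Apply superlative formation (consonant + y: change y to i, add -est): 'ugly' -> 'ugliest'.

ugliest


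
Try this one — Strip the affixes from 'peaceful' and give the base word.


Remove suffix '-ful' from 'peaceful' to get root 'peace'.

peace


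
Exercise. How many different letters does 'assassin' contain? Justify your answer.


Unique letters in 'assassin': {a, i, n, s} = 4 distinct letters.

4


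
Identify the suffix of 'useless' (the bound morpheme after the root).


The word 'useless' = 'use' (root) + '-less' (suffix). The suffix is '-less'.

less


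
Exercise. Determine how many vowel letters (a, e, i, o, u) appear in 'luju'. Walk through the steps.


Vowels in 'luju': u, u = 2 vowels.

2


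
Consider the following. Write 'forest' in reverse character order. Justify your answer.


Reverse 'forest' character by character: 'tserof'.

tserof


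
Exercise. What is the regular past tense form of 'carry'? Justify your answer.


Apply rule: Change -y to -ied. 'carry' becomes 'carried'.

carried


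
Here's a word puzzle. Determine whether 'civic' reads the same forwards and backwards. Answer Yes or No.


Forward: 'civic'
Reversed: 'civic'
They are identical.

Yes


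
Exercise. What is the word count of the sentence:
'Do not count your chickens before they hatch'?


Split into words: Do | not | count | your | chickens | before | they | hatch = 8 words.

8


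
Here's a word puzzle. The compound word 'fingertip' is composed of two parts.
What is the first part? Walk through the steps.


Split 'fingertip' into 'finger' + 'tip'. The first part is 'finger'.

finger


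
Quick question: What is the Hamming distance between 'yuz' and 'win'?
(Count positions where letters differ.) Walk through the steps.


Alignment:
Position 1: 'y' vs 'w' = DIFFER
Position 2: 'u' vs 'i' = DIFFER
Position 3: 'z' vs 'n' = DIFFER
Total differences: 3

3


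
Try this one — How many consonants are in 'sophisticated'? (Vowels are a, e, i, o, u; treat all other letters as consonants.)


Consonants in 'sophisticated': s, p, h, s, t, c, t, d = 8 consonants.

8


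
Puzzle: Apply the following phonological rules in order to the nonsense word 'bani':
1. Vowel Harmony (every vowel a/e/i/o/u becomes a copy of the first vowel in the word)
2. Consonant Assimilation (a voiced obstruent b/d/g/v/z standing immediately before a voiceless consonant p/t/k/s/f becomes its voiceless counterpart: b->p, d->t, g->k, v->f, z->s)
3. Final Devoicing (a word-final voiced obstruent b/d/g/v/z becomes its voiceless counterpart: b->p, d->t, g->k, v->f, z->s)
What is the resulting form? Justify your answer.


Starting form: 'bani'
Rule 1: Vowel Harmony: all vowels become 'a' (matching first vowel). 'bani' -> 'bana'
Rule 2: Consonant Assimilation: no voiced obstruent (b/d/g/v/z) stands immediately before a voiceless consonant (p/t/k/s/f). No change.
Rule 3: Final Devoicing: the word ends in the vowel 'a', not a consonant. No change.
Final form: 'bana'

bana


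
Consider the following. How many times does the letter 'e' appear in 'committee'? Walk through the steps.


Letter 'e' in 'committee': found at position(s) 8, 9 = 2 occurrence(s).

2


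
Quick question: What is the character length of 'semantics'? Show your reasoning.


Spell out 'semantics' and number each letter: s(1), e(2), m(3), a(4), n(5), t(6), i(7), c(8), s(9). Total: 9 letters.

9


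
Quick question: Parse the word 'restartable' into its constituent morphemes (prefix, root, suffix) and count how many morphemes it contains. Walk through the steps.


Step 1: Identify prefix: 're' (meaning: again)
Step 2: Identify root: 'start'
Step 3: Identify suffix(es): 'able'
Decomposition: re- (prefix: again) + start (root) + -able (suffix: capable of)
Total morphemes: 3

3 morphemes (re- (prefix: again) + start (root) + -able (suffix: capable of))


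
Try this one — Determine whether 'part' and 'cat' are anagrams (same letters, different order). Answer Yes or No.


Sorted letters of 'part': 'aprt'
Sorted letters of 'cat': 'act'
They do not match.

No


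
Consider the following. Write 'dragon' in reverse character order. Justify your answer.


Reverse 'dragon' character by character: 'nogard'.

nogard


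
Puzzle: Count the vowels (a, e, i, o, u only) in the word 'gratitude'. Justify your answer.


Vowels in 'gratitude': a, i, u, e = 4 vowels.

4


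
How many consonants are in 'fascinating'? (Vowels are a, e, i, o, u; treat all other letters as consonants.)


Consonants in 'fascinating': f, s, c, n, t, n, g = 7 consonants.

7


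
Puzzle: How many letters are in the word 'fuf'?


Spell out 'fuf' and number each letter: f(1), u(2), f(3). Total: 3 letters.

3


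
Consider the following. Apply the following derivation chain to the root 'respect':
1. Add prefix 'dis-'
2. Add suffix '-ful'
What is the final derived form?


Step 1: Add prefix 'dis-' to 'respect' = 'disrespect'
Step 2: Add suffix '-ful' to 'disrespect' = 'disrespectful'

disrespectful


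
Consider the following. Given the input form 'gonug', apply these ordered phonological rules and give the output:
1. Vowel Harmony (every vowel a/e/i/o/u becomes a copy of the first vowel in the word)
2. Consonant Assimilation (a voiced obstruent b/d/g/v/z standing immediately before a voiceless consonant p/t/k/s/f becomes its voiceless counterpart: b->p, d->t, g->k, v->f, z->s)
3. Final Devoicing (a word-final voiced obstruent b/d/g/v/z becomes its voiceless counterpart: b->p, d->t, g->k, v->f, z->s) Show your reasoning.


Starting form: 'gonug'
Rule 1: Vowel Harmony: all vowels become 'o' (matching first vowel). 'gonug' -> 'gonog'
Rule 2: Consonant Assimilation: no voiced obstruent (b/d/g/v/z) stands immediately before a voiceless consonant (p/t/k/s/f). No change.
Rule 3: Final Devoicing: word-final voiced obstruent 'g' becomes voiceless 'k'. 'gonog' -> 'gonok'
Final form: 'gonok'

gonok


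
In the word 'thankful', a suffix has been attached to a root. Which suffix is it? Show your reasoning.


The word 'thankful' = 'thank' (root) + '-ful' (suffix). The suffix is '-ful'.

ful


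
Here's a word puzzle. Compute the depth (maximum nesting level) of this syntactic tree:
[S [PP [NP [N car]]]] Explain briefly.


Count bracket nesting levels:
'[' at pos 0: depth = 1
'[' at pos 3: depth = 2
'[' at pos 7: depth = 3
'[' at pos 11: depth = 4
Maximum depth reached: 4

4


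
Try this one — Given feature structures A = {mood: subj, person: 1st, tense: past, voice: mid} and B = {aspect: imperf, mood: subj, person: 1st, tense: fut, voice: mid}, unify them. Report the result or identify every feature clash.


Compare features:
aspect: A=_ vs B=imperf -> unified: imperf
mood: A=subj vs B=subj -> unified: subj
person: A=1st vs B=1st -> unified: 1st
tense: A=past vs B=fut -> CLASH
voice: A=mid vs B=mid -> unified: mid
Clash detected on feature 'tense' (past vs fut); unification fails.

CLASH on 'tense' (past vs fut)


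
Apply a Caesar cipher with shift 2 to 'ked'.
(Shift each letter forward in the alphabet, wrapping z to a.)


Shift each letter by 2: k -> m, e -> g, d -> f. Result: 'mgf'.

mgf


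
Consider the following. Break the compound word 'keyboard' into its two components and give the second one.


Split 'keyboard' into 'key' + 'board'. The second part is 'board'.

board


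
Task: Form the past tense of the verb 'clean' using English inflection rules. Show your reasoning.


Apply rule: Add -ed. 'clean' becomes 'cleaned'.

cleaned


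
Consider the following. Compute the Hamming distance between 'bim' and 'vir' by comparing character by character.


Alignment:
Position 1: 'b' vs 'v' = DIFFER
Position 2: 'i' vs 'i' = match
Position 3: 'm' vs 'r' = DIFFER
Total differences: 2

2


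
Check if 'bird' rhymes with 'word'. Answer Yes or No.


Rime (stressed vowel + following sounds) of 'bird': -ird = /ɜːrd/
Rime of 'word': -ord = /ɜːrd/
/ɜːrd/ and /ɜːrd/ are the same ending sound, so the words rhyme.

Yes


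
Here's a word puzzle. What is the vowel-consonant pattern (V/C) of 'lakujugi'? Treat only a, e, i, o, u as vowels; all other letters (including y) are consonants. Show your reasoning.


Letter mapping: l = C, a = V, k = C, u = V, j = C, u = V, g = C, i = V.

CVCVCVCV


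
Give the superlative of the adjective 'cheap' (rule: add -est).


Apply superlative formation (add -est): 'cheap' -> 'cheapest'.

cheapest


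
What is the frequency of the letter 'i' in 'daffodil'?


Letter 'i' in 'daffodil': found at position(s) 7 = 1 occurrence(s).

1


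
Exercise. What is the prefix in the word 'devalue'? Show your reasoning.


The word 'devalue' = 'de' (prefix) + 'value' (root). The prefix is 'de'.

de


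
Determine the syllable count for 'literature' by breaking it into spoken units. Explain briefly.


Break 'literature' into syllables: lit-er-a-ture -> lit | er | a | ture = 4 syllables

4 syllables


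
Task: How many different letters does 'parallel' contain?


Unique letters in 'parallel': {a, e, l, p, r} = 5 distinct letters.

5


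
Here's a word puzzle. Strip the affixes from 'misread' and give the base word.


Remove prefix 'mis' from 'misread' to get root 'read'.

read


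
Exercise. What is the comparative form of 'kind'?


Apply comparative formation (add -er): 'kind' -> 'kinder'.

kinder


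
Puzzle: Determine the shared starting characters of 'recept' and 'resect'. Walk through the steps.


Compare from the start: 2 characters match: 're'. Mismatch at position 3: 'c' vs 's'.

re


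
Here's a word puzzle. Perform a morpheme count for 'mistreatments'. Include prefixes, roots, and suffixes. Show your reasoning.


Decomposition: mis- (prefix) + treat (root) + -ment (suffix) + -s (plural) = 4 morpheme(s)

4 morphemes


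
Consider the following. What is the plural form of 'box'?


Apply rule: Add -es (sibilant/fricative ending). 'box' becomes 'boxes'.

boxes


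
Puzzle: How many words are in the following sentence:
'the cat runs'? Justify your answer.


Split into words: the | cat | runs = 3 words.

3


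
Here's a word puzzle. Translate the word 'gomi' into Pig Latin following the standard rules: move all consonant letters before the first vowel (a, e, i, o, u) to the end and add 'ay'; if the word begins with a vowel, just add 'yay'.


'gomi': move consonant cluster 'g' to end and add 'ay': 'omigay'.

omigay


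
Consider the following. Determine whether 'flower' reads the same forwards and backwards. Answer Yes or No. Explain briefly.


Forward: 'flower'
Reversed: 'rewolf'
They differ.

No


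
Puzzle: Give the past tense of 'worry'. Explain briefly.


Apply rule: Change -y to -ied. 'worry' becomes 'worried'.

worried


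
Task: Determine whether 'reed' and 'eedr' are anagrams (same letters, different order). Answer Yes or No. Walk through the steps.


Sorted letters of 'reed': 'deer'
Sorted letters of 'eedr': 'deer'
They match.

Yes


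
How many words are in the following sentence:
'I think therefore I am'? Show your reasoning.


Split into words: I | think | therefore | I | am = 5 words.

5


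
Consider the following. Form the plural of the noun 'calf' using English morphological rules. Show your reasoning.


Apply rule: Change -f to -ves. 'calf' becomes 'calves'.

calves


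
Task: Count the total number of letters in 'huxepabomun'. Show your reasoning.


Spell out 'huxepabomun' and number each letter: h(1), u(2), x(3), e(4), p(5), a(6), b(7), o(8), m(9), u(10), n(11). Total: 11 letters.

11


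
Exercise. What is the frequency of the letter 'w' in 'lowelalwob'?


Letter 'w' in 'lowelalwob': found at position(s) 3, 8 = 2 occurrence(s).

2


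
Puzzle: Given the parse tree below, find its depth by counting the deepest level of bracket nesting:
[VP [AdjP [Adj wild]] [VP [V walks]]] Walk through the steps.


Count bracket nesting levels:
'[' at pos 0: depth = 1
'[' at pos 4: depth = 2
'[' at pos 10: depth = 3
'[' at pos 22: depth = 2
'[' at pos 26: depth = 3
Maximum depth reached: 3

3


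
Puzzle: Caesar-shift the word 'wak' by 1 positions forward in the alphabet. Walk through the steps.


Shift each letter by 1: w -> x, a -> b, k -> l. Result: 'xbl'.

xbl


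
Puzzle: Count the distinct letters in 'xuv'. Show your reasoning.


Unique letters in 'xuv': {u, v, x} = 3 distinct letters.

3


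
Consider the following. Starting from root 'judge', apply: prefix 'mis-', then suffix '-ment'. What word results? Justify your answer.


Step 1: Add prefix 'mis-' to 'judge' = 'misjudge'
Step 2: Add suffix '-ment' to 'misjudge' = 'misjudgment'

misjudgment


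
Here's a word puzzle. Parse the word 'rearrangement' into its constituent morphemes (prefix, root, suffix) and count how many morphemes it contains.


Step 1: Identify prefix: 're' (meaning: again)
Step 2: Identify root: 'arrange'
Step 3: Identify suffix(es): 'ment'
Decomposition: re- (prefix: again) + arrange (root) + -ment (suffix: action/result)
Total morphemes: 3

3 morphemes (re- (prefix: again) + arrange (root) + -ment (suffix: action/result))


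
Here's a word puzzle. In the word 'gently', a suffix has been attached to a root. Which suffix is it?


The word 'gently' = 'gentle' (root) + '-ly' (suffix). The suffix is '-ly'.

ly


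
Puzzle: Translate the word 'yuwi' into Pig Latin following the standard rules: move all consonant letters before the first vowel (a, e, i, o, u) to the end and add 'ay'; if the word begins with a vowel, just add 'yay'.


'yuwi': move consonant cluster 'y' to end and add 'ay': 'uwiyay'.

uwiyay


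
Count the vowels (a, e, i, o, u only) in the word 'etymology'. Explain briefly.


Vowels in 'etymology': e, o, o = 3 vowels.

3


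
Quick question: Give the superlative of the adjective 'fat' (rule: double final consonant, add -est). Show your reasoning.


Apply superlative formation (double final consonant, add -est): 'fat' -> 'fattest'.

fattest


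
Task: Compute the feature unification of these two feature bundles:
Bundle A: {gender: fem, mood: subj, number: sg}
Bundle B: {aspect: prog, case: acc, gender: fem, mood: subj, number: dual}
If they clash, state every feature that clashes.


Compare features:
aspect: A=_ vs B=prog -> unified: prog
case: A=_ vs B=acc -> unified: acc
gender: A=fem vs B=fem -> unified: fem
mood: A=subj vs B=subj -> unified: subj
number: A=sg vs B=dual -> CLASH
Clash detected on feature 'number' (sg vs dual); unification fails.

CLASH on 'number' (sg vs dual)


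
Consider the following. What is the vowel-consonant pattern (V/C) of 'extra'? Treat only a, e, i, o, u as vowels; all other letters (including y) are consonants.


Letter mapping: e = V, x = C, t = C, r = C, a = V.

VCCCV


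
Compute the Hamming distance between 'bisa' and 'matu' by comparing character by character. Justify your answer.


Alignment:
Position 1: 'b' vs 'm' = DIFFER
Position 2: 'i' vs 'a' = DIFFER
Position 3: 's' vs 't' = DIFFER
Position 4: 'a' vs 'u' = DIFFER
Total differences: 4

4


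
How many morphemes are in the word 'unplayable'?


Decomposition: un- (prefix) + play (root) + -able (suffix) = 3 morpheme(s)

3 morphemes


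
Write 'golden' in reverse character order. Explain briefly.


Reverse 'golden' character by character: 'nedlog'.

nedlog


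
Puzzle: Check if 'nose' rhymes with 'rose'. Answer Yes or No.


Rime (stressed vowel + following sounds) of 'nose': -ose = /oʊz/
Rime of 'rose': -ose = /oʊz/
/oʊz/ and /oʊz/ are the same ending sound, so the words rhyme.

Yes


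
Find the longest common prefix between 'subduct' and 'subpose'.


Compare from the start: 3 characters match: 'sub'. Mismatch at position 4: 'd' vs 'p'.

sub


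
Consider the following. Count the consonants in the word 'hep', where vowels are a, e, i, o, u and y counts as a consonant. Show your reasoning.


Consonants in 'hep': h, p = 2 consonants.

2


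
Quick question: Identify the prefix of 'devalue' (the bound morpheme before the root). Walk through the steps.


The word 'devalue' = 'de' (prefix) + 'value' (root). The prefix is 'de'.

de


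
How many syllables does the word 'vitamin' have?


Break 'vitamin' into syllables: vi-ta-min -> vi | ta | min = 3 syllables

3 syllables


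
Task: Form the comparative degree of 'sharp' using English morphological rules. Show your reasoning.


Apply comparative formation (add -er): 'sharp' -> 'sharper'.

sharper


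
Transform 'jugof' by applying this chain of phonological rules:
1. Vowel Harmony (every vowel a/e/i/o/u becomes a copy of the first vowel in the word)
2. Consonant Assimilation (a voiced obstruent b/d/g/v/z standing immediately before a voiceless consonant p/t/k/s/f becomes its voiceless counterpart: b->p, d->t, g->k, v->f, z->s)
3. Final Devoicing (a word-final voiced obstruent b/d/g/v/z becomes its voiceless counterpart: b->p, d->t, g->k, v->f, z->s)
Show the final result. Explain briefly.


Starting form: 'jugof'
Rule 1: Vowel Harmony: all vowels become 'u' (matching first vowel). 'jugof' -> 'juguf'
Rule 2: Consonant Assimilation: no voiced obstruent (b/d/g/v/z) stands immediately before a voiceless consonant (p/t/k/s/f). No change.
Rule 3: Final Devoicing: final consonant 'f' is not one of the voiced obstruents b/d/g/v/z. No change.
Final form: 'juguf'

juguf


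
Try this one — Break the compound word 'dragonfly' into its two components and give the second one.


Split 'dragonfly' into 'dragon' + 'fly'. The second part is 'fly'.

fly


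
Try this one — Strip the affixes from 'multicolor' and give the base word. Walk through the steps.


Remove prefix 'multi' from 'multicolor' to get root 'color'.

color


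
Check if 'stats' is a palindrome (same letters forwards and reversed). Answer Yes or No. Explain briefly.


Forward: 'stats'
Reversed: 'stats'
They are identical.

Yes


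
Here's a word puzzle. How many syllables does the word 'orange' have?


Break 'orange' into syllables: or-ange -> or | ange = 2 syllables

2 syllables


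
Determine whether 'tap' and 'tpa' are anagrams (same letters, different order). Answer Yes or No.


Sorted letters of 'tap': 'apt'
Sorted letters of 'tpa': 'apt'
They match.

Yes


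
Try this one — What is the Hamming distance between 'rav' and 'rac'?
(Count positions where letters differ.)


Alignment:
Position 1: 'r' vs 'r' = match
Position 2: 'a' vs 'a' = match
Position 3: 'v' vs 'c' = DIFFER
Total differences: 1

1


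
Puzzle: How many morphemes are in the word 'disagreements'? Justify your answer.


Decomposition: dis- (prefix) + agree (root) + -ment (suffix) + -s (plural) = 4 morpheme(s)

4 morphemes


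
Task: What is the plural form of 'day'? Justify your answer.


Apply rule: Add -s. 'day' becomes 'days'.

days


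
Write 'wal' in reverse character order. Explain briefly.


Reverse 'wal' character by character: 'law'.

law


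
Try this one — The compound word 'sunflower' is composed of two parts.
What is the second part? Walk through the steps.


Split 'sunflower' into 'sun' + 'flower'. The second part is 'flower'.

flower


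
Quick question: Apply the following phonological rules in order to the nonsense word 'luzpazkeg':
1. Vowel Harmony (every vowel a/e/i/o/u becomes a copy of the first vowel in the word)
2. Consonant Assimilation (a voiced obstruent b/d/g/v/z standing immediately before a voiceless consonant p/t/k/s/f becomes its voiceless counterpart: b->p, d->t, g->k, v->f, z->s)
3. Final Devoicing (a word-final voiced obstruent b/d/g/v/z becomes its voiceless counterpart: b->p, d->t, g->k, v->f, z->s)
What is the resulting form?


Starting form: 'luzpazkeg'
Rule 1: Vowel Harmony: all vowels become 'u' (matching first vowel). 'luzpazkeg' -> 'luzpuzkug'
Rule 2: Consonant Assimilation: voiced obstruent before voiceless consonant becomes voiceless ('zp' -> 'sp', 'zk' -> 'sk'). 'luzpuzkug' -> 'luspuskug'
Rule 3: Final Devoicing: word-final voiced obstruent 'g' becomes voiceless 'k'. 'luspuskug' -> 'luspuskuk'
Final form: 'luspuskuk'

luspuskuk


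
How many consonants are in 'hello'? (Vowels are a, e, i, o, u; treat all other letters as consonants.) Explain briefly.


Consonants in 'hello': h, l, l = 3 consonants.

3


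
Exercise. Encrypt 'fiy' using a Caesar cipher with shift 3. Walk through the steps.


Shift each letter by 3: f -> i, i -> l, y -> b. Result: 'ilb'.

ilb
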